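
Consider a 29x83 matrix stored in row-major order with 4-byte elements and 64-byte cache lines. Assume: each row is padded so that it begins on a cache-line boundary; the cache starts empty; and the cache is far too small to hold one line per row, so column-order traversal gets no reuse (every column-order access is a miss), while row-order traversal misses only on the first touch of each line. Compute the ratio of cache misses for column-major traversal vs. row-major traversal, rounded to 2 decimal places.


Each row occupies 83 * 4 = 332 bytes and starts on a line boundary, so it spans ceil(332 / 64) = 6 cache lines.
Row-major traversal misses (one per line touched): 29 * ceil(83 * 4 / 64) = 174
Column-major traversal misses (no reuse, every access misses): 29 * 83 = 2407
Ratio = 2407 / 174 = 13.83

13.83


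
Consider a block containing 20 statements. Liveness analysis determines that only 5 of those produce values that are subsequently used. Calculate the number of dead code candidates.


Dead code = total statements - live definitions
= 20 - 5 = 15

15


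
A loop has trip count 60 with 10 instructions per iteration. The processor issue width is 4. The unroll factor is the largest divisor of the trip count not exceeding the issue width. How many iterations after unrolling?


Largest divisor of 60 <= 4 is 4
New iterations = 60 / 4 = 15

15


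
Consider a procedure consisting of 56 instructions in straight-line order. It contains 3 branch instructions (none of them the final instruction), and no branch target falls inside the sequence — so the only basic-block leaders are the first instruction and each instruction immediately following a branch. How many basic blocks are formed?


With no in-sequence branch targets, the leaders are the first instruction plus the instruction after each branch.
Number of basic blocks = branches + 1
= 3 + 1 = 4

4


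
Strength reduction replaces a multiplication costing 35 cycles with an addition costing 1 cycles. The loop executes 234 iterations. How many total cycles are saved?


Per-iteration saving = 35 - 1 = 34
Total saved = 234 * 34 = 7956

7956


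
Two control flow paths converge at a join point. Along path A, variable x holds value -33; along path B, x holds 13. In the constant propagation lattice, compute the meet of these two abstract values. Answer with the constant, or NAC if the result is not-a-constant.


Meet operation: if both paths give the same constant, result is that constant; if they differ, result is NAC (not-a-constant).
Path A: -33, Path B: 13 -> differ
Result: not-a-constant -> NAC

NAC


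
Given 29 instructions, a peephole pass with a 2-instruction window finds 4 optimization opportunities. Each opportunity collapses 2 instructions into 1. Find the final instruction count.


Each match removes 1 instructions.
Total removed = 4 * 1 = 4
Remaining = 29 - 4 = 25

25


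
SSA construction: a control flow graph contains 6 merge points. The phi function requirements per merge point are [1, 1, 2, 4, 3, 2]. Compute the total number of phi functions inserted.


Total phi functions = sum of phi functions at each join node
= 1 + 1 + 2 + 4 + 3 + 2 = 13

13


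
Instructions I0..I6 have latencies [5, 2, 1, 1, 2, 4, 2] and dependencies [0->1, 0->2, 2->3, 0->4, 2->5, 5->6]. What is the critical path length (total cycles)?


Compute longest path through dependency graph: dist(Ik) = max over predecessors of dist + latency(Ik).
dist(I0) = latency 5 = 5
dist(I1) = dist(I0) + 2 = 5 + 2 = 7
dist(I2) = dist(I0) + 1 = 5 + 1 = 6
dist(I3) = dist(I2) + 1 = 6 + 1 = 7
dist(I4) = dist(I0) + 2 = 5 + 2 = 7
dist(I5) = dist(I2) + 4 = 6 + 4 = 10
dist(I6) = dist(I5) + 2 = 10 + 2 = 12
Critical path = max dist = 12

12


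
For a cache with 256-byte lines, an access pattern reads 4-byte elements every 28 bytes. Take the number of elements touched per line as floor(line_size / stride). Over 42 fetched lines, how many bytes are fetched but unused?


Elements per line = floor(256 / 28) = 9
Bytes used per line = 9 * 4 = 36
Wasted per line = 256 - 36 = 220
Total wasted = 220 * 42 = 9240

9240


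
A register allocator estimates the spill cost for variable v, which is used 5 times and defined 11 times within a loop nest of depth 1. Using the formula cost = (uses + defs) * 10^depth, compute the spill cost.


uses + defs = 5 + 11 = 16
10^1 = 10
Spill cost = 16 * 10 = 160

160


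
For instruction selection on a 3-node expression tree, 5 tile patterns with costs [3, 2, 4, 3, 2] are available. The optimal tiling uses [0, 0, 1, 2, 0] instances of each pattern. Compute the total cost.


Total cost = sum(count_i * cost_i)
= 0*3 + 0*2 + 1*4 + 2*3 + 0*2
= 10

10


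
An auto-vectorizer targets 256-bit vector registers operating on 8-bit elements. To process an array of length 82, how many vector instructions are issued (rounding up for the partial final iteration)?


Width = 256 / 8 = 32 elements per vector op
Iterations = ceil(82 / 32) = 3

3


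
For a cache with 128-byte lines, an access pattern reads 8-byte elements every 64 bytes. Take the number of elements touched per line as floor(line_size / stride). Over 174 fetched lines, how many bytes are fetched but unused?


Elements per line = floor(128 / 64) = 2
Bytes used per line = 2 * 8 = 16
Wasted per line = 128 - 16 = 112
Total wasted = 112 * 174 = 19488

19488


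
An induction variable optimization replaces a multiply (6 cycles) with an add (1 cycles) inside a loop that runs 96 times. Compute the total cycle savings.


Per-iteration saving = 6 - 1 = 5
Total saved = 96 * 5 = 480

480


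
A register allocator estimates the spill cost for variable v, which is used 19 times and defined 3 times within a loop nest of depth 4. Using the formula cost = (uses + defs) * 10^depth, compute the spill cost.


uses + defs = 19 + 3 = 22
10^4 = 10000
Spill cost = 22 * 10000 = 220000

220000


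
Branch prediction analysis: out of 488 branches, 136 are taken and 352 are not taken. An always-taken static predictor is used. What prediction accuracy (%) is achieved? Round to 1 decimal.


Predictor: always-taken
Correct predictions = 136
Accuracy = 136 / 488 * 100 = 27.9%

27.9


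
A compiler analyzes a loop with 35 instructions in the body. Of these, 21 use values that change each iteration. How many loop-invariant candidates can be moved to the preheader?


Invariant candidates = total - loop-dependent
= 35 - 21 = 14

14


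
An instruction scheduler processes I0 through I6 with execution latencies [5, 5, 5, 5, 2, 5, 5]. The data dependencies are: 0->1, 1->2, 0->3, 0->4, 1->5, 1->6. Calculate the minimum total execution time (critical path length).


Compute longest path through dependency graph: dist(Ik) = max over predecessors of dist + latency(Ik).
dist(I0) = latency 5 = 5
dist(I1) = dist(I0) + 5 = 5 + 5 = 10
dist(I2) = dist(I1) + 5 = 10 + 5 = 15
dist(I3) = dist(I0) + 5 = 5 + 5 = 10
dist(I4) = dist(I0) + 2 = 5 + 2 = 7
dist(I5) = dist(I1) + 5 = 10 + 5 = 15
dist(I6) = dist(I1) + 5 = 10 + 5 = 15
Critical path = max dist = 15

15


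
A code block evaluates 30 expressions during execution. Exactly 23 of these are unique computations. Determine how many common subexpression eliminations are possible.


CSE count = total expressions - unique expressions
= 30 - 23 = 7

7


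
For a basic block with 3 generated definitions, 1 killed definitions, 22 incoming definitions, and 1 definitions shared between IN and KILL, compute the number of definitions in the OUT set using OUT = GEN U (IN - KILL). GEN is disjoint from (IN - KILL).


IN - KILL: 22 - 1 = 21 surviving definitions
OUT = GEN + surviving = 3 + 21 = 24

24


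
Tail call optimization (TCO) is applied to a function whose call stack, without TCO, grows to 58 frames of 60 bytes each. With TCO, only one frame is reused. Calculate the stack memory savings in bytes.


Without TCO: 58 * 60 = 3480 bytes
With TCO: reuse 1 frame = 60 bytes
Savings = 3480 - 60 = 3420

3420


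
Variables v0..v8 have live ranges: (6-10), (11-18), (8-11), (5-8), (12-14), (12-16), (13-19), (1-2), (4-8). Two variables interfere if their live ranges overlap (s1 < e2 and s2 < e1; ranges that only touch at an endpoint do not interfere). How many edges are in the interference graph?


Check all pairs for overlapping intervals.
Two intervals (s1,e1) and (s2,e2) overlap if s1 < e2 and s2 < e1.
v0 (6-10) vs v1..v8: overlaps v2, v3, v8 -> 3
v1 (11-18) vs v2..v8: overlaps v4, v5, v6 -> 3
v2 (8-11) vs v3..v8: overlaps none -> 0
v3 (5-8) vs v4..v8: overlaps v8 -> 1
v4 (12-14) vs v5..v8: overlaps v5, v6 -> 2
v5 (12-16) vs v6..v8: overlaps v6 -> 1
v6 (13-19) vs v7..v8: overlaps none -> 0
v7 (1-2) vs v8: overlaps none -> 0
Total overlapping pairs = 3 + 3 + 0 + 1 + 2 + 1 + 0 + 0 = 10

10


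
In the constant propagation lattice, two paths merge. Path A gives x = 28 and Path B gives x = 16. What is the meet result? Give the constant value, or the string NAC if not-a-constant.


Meet operation: if both paths give the same constant, result is that constant; if they differ, result is NAC (not-a-constant).
Path A: 28, Path B: 16 -> differ
Result: not-a-constant -> NAC

NAC


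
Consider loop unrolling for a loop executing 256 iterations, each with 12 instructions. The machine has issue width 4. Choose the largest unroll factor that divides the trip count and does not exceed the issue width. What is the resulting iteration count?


Largest divisor of 256 <= 4 is 4
New iterations = 256 / 4 = 64

64


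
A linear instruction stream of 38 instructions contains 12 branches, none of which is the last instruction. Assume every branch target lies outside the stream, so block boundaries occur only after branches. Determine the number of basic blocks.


With no in-sequence branch targets, the leaders are the first instruction plus the instruction after each branch.
Number of basic blocks = branches + 1
= 12 + 1 = 13

13


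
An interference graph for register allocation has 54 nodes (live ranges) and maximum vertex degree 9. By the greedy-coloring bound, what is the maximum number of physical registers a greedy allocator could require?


Greedy coloring never needs more than (max_degree + 1) colors: when coloring a vertex, at most max_degree neighbors are already colored.
Upper bound = 9 + 1 = 10

10


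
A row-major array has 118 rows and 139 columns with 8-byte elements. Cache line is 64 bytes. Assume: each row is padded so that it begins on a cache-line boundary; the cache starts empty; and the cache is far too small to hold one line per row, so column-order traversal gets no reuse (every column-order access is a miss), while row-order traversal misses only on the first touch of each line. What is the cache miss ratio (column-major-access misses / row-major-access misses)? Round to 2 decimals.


Each row occupies 139 * 8 = 1112 bytes and starts on a line boundary, so it spans ceil(1112 / 64) = 18 cache lines.
Row-major traversal misses (one per line touched): 118 * ceil(139 * 8 / 64) = 2124
Column-major traversal misses (no reuse, every access misses): 118 * 139 = 16402
Ratio = 16402 / 2124 = 7.72

7.72


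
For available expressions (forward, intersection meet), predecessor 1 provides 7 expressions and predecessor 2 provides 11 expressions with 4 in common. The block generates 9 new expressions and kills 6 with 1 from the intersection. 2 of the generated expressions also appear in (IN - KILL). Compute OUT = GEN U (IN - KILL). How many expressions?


IN = intersection of predecessors = 4
IN - KILL = 4 - 1 = 3
|OUT| = |GEN| + |IN - KILL| - |GEN ∩ (IN - KILL)| = 9 + 3 - 2 = 10

10


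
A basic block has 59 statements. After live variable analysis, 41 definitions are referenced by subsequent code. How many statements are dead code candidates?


Dead code = total statements - live definitions
= 59 - 41 = 18

18


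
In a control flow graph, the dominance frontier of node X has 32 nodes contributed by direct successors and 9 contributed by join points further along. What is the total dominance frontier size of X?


DF(X) = direct successor contributions + join point contributions
= 32 + 9 = 41

41


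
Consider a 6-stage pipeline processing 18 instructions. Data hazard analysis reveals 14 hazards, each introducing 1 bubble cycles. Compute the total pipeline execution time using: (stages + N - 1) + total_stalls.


Base cycles = 6 + 18 - 1 = 23
Total stalls = 14 * 1 = 14
Total = 23 + 14 = 37

37


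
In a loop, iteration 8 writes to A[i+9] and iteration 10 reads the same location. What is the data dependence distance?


Distance = read iteration - write iteration
= 10 - 8 = 2

2


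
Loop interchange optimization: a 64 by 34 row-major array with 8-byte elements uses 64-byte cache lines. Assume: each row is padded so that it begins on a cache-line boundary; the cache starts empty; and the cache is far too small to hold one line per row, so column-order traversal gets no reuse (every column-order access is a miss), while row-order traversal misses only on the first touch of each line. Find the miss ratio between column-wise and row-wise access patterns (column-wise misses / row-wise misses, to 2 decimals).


Each row occupies 34 * 8 = 272 bytes and starts on a line boundary, so it spans ceil(272 / 64) = 5 cache lines.
Row-major traversal misses (one per line touched): 64 * ceil(34 * 8 / 64) = 320
Column-major traversal misses (no reuse, every access misses): 64 * 34 = 2176
Ratio = 2176 / 320 = 6.8

6.8


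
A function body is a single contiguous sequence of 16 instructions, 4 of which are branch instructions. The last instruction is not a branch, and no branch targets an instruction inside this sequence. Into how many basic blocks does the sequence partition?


With no in-sequence branch targets, the leaders are the first instruction plus the instruction after each branch.
Number of basic blocks = branches + 1
= 4 + 1 = 5

5


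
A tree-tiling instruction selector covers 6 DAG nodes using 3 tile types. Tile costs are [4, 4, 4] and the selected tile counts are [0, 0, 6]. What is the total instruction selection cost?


Total cost = sum(count_i * cost_i)
= 0*4 + 0*4 + 6*4
= 24

24


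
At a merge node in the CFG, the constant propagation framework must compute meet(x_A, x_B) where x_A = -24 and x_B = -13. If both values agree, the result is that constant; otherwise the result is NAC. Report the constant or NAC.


Meet operation: if both paths give the same constant, result is that constant; if they differ, result is NAC (not-a-constant).
Path A: -24, Path B: -13 -> differ
Result: not-a-constant -> NAC

NAC


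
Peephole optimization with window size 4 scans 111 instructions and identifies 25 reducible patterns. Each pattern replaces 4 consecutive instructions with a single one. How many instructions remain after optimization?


Each match removes 3 instructions.
Total removed = 25 * 3 = 75
Remaining = 111 - 75 = 36

36


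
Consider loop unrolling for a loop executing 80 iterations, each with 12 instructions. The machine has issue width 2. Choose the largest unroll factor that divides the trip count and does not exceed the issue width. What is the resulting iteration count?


Largest divisor of 80 <= 2 is 2
New iterations = 80 / 2 = 40

40


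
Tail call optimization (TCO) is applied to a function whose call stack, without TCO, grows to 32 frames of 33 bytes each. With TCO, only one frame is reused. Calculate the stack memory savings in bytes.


Without TCO: 32 * 33 = 1056 bytes
With TCO: reuse 1 frame = 33 bytes
Savings = 1056 - 33 = 1023

1023


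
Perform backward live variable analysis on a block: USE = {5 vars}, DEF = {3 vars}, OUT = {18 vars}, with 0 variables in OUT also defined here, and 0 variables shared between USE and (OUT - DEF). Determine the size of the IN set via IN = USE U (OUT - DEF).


OUT - DEF: 18 - 0 = 18
|IN| = |USE| + |OUT - DEF| - |USE ∩ (OUT - DEF)| = 5 + 18 - 0 = 23

23


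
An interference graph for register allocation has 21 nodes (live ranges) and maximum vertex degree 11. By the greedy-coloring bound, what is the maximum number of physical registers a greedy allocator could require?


Greedy coloring never needs more than (max_degree + 1) colors: when coloring a vertex, at most max_degree neighbors are already colored.
Upper bound = 11 + 1 = 12

12


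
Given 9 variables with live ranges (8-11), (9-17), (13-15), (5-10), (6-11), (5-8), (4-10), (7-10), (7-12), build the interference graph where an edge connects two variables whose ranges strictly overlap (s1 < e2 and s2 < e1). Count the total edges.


Check all pairs for overlapping intervals.
Two intervals (s1,e1) and (s2,e2) overlap if s1 < e2 and s2 < e1.
v0 (8-11) vs v1..v8: overlaps v1, v3, v4, v6, v7, v8 -> 6
v1 (9-17) vs v2..v8: overlaps v2, v3, v4, v6, v7, v8 -> 6
v2 (13-15) vs v3..v8: overlaps none -> 0
v3 (5-10) vs v4..v8: overlaps v4, v5, v6, v7, v8 -> 5
v4 (6-11) vs v5..v8: overlaps v5, v6, v7, v8 -> 4
v5 (5-8) vs v6..v8: overlaps v6, v7, v8 -> 3
v6 (4-10) vs v7..v8: overlaps v7, v8 -> 2
v7 (7-10) vs v8: overlaps v8 -> 1
Total overlapping pairs = 6 + 6 + 0 + 5 + 4 + 3 + 2 + 1 = 27

27


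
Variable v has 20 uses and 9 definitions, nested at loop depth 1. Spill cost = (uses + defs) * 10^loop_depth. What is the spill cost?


uses + defs = 20 + 9 = 29
10^1 = 10
Spill cost = 29 * 10 = 290

290


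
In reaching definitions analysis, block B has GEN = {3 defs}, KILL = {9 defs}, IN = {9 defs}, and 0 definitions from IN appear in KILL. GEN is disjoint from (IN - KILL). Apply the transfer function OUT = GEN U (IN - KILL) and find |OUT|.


IN - KILL: 9 - 0 = 9 surviving definitions
OUT = GEN + surviving = 3 + 9 = 12

12


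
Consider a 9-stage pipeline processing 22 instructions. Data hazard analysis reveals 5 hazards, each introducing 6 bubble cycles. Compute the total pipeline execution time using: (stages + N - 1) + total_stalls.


Base cycles = 9 + 22 - 1 = 30
Total stalls = 5 * 6 = 30
Total = 30 + 30 = 60

60


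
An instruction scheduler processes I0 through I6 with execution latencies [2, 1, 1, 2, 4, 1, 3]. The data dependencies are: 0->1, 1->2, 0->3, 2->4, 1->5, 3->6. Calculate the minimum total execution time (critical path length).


Compute longest path through dependency graph: dist(Ik) = max over predecessors of dist + latency(Ik).
dist(I0) = latency 2 = 2
dist(I1) = dist(I0) + 1 = 2 + 1 = 3
dist(I2) = dist(I1) + 1 = 3 + 1 = 4
dist(I3) = dist(I0) + 2 = 2 + 2 = 4
dist(I4) = dist(I2) + 4 = 4 + 4 = 8
dist(I5) = dist(I1) + 1 = 3 + 1 = 4
dist(I6) = dist(I3) + 3 = 4 + 3 = 7
Critical path = max dist = 8

8


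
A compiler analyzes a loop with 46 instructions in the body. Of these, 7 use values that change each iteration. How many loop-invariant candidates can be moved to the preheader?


Invariant candidates = total - loop-dependent
= 46 - 7 = 39

39


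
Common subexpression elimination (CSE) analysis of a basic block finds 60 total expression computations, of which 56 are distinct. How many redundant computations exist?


CSE count = total expressions - unique expressions
= 60 - 56 = 4

4


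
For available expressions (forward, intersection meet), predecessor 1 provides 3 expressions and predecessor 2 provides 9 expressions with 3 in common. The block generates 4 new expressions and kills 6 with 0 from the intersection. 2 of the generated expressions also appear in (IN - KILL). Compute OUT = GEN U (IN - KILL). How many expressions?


IN = intersection of predecessors = 3
IN - KILL = 3 - 0 = 3
|OUT| = |GEN| + |IN - KILL| - |GEN ∩ (IN - KILL)| = 4 + 3 - 2 = 5

5


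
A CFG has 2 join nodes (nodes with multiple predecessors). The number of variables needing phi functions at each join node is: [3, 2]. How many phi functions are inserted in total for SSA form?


Total phi functions = sum of phi functions at each join node
= 3 + 2 = 5

5


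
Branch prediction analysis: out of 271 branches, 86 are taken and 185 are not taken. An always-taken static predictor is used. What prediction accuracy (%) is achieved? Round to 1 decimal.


Predictor: always-taken
Correct predictions = 86
Accuracy = 86 / 271 * 100 = 31.7%

31.7


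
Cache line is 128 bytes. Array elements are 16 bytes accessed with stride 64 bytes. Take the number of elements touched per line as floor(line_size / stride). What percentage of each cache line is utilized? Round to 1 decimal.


Elements per cache line = floor(128 / 64) = 2
Bytes used = 2 * 16 = 32
Utilization = 32 / 128 * 100 = 25.0%

25.0


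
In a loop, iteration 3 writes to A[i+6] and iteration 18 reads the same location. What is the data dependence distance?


Distance = read iteration - write iteration
= 18 - 3 = 15

15


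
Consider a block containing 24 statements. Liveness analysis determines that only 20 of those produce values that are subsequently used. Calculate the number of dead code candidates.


Dead code = total statements - live definitions
= 24 - 20 = 4

4


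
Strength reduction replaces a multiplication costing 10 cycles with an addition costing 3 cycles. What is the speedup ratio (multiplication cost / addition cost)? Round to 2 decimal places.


Ratio = mult_cost / add_cost = 10 / 3 = 3.33

3.33


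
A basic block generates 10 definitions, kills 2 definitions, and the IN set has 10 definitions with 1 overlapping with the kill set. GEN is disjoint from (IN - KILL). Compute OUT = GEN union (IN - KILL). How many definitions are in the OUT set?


IN - KILL: 10 - 1 = 9 surviving definitions
OUT = GEN + surviving = 10 + 9 = 19

19


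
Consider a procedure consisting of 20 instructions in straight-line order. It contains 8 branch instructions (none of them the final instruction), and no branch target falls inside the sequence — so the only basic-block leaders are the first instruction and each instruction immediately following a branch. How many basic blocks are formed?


With no in-sequence branch targets, the leaders are the first instruction plus the instruction after each branch.
Number of basic blocks = branches + 1
= 8 + 1 = 9

9


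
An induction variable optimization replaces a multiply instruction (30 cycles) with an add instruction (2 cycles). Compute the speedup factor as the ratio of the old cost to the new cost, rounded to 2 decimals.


Ratio = mult_cost / add_cost = 30 / 2 = 15.0

15.0


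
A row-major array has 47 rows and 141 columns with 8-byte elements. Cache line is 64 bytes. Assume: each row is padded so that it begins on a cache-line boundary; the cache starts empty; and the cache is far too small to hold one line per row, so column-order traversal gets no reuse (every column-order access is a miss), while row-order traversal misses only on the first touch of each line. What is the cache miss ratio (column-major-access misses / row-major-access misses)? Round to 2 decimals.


Each row occupies 141 * 8 = 1128 bytes and starts on a line boundary, so it spans ceil(1128 / 64) = 18 cache lines.
Row-major traversal misses (one per line touched): 47 * ceil(141 * 8 / 64) = 846
Column-major traversal misses (no reuse, every access misses): 47 * 141 = 6627
Ratio = 6627 / 846 = 7.83

7.83


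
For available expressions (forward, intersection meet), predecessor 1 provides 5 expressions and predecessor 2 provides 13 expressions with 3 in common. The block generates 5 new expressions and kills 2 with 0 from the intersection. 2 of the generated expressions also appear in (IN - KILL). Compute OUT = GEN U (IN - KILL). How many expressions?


IN = intersection of predecessors = 3
IN - KILL = 3 - 0 = 3
|OUT| = |GEN| + |IN - KILL| - |GEN ∩ (IN - KILL)| = 5 + 3 - 2 = 6

6


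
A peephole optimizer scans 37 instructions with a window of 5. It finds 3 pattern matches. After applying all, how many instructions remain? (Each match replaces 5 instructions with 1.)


Each match removes 4 instructions.
Total removed = 3 * 4 = 12
Remaining = 37 - 12 = 25

25


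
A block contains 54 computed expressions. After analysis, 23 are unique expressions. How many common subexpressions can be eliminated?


CSE count = total expressions - unique expressions
= 54 - 23 = 31

31


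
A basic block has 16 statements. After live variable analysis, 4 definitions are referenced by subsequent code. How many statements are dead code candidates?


Dead code = total statements - live definitions
= 16 - 4 = 12

12


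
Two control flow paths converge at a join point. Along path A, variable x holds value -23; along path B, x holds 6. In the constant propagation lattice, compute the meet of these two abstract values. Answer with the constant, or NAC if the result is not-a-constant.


Meet operation: if both paths give the same constant, result is that constant; if they differ, result is NAC (not-a-constant).
Path A: -23, Path B: 6 -> differ
Result: not-a-constant -> NAC

NAC


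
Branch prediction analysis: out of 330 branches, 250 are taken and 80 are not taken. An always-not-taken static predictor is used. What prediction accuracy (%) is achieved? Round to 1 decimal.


Predictor: always-not-taken
Correct predictions = 80
Accuracy = 80 / 330 * 100 = 24.2%

24.2


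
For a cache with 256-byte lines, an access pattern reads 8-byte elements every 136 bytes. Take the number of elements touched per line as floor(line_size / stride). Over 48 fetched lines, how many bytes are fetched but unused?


Elements per line = floor(256 / 136) = 1
Bytes used per line = 1 * 8 = 8
Wasted per line = 256 - 8 = 248
Total wasted = 248 * 48 = 11904

11904


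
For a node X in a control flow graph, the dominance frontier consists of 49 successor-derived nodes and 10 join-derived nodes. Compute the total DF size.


DF(X) = direct successor contributions + join point contributions
= 49 + 10 = 59

59


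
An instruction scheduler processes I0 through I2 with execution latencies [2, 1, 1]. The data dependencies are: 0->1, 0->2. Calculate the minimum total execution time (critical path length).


Compute longest path through dependency graph: dist(Ik) = max over predecessors of dist + latency(Ik).
dist(I0) = latency 2 = 2
dist(I1) = dist(I0) + 1 = 2 + 1 = 3
dist(I2) = dist(I0) + 1 = 2 + 1 = 3
Critical path = max dist = 3

3


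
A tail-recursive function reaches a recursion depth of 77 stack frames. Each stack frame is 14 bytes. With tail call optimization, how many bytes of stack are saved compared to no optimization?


Without TCO: 77 * 14 = 1078 bytes
With TCO: reuse 1 frame = 14 bytes
Savings = 1078 - 14 = 1064

1064


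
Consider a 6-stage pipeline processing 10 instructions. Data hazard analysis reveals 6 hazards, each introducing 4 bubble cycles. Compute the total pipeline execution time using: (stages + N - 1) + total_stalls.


Base cycles = 6 + 10 - 1 = 15
Total stalls = 6 * 4 = 24
Total = 15 + 24 = 39

39


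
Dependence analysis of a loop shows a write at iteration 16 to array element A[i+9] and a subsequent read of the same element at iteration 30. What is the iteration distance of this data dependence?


Distance = read iteration - write iteration
= 30 - 16 = 14

14


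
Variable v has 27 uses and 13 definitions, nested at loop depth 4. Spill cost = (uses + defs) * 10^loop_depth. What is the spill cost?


uses + defs = 27 + 13 = 40
10^4 = 10000
Spill cost = 40 * 10000 = 400000

400000


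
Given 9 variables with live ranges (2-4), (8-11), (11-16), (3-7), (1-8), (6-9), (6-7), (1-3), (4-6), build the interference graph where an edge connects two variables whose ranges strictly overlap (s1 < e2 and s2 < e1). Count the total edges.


Check all pairs for overlapping intervals.
Two intervals (s1,e1) and (s2,e2) overlap if s1 < e2 and s2 < e1.
v0 (2-4) vs v1..v8: overlaps v3, v4, v7 -> 3
v1 (8-11) vs v2..v8: overlaps v5 -> 1
v2 (11-16) vs v3..v8: overlaps none -> 0
v3 (3-7) vs v4..v8: overlaps v4, v5, v6, v8 -> 4
v4 (1-8) vs v5..v8: overlaps v5, v6, v7, v8 -> 4
v5 (6-9) vs v6..v8: overlaps v6 -> 1
v6 (6-7) vs v7..v8: overlaps none -> 0
v7 (1-3) vs v8: overlaps none -> 0
Total overlapping pairs = 3 + 1 + 0 + 4 + 4 + 1 + 0 + 0 = 13

13


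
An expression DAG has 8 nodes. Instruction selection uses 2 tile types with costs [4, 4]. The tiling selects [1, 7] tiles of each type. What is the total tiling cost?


Total cost = sum(count_i * cost_i)
= 1*4 + 7*4
= 32

32


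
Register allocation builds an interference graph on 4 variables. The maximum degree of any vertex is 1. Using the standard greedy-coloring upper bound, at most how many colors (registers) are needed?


Greedy coloring never needs more than (max_degree + 1) colors: when coloring a vertex, at most max_degree neighbors are already colored.
Upper bound = 1 + 1 = 2

2


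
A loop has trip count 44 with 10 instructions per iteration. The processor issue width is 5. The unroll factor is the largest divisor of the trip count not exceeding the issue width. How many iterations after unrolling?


Largest divisor of 44 <= 5 is 4
New iterations = 44 / 4 = 11

11


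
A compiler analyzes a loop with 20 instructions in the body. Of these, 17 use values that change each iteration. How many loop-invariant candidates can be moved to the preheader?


Invariant candidates = total - loop-dependent
= 20 - 17 = 3

3


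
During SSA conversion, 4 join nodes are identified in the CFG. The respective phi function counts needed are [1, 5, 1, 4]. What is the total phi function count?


Total phi functions = sum of phi functions at each join node
= 1 + 5 + 1 + 4 = 11

11


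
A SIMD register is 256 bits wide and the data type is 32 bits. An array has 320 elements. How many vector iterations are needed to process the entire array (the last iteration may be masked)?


Width = 256 / 32 = 8 elements per vector op
Iterations = ceil(320 / 8) = 40

40


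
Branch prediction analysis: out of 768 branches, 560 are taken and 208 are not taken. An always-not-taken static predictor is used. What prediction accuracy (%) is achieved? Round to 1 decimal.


Predictor: always-not-taken
Correct predictions = 208
Accuracy = 208 / 768 * 100 = 27.1%

27.1


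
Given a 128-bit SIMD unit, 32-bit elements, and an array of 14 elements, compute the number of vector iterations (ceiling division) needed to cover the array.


Width = 128 / 32 = 4 elements per vector op
Iterations = ceil(14 / 4) = 4

4


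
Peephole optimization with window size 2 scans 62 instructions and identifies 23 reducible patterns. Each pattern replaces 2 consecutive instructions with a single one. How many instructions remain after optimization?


Each match removes 1 instructions.
Total removed = 23 * 1 = 23
Remaining = 62 - 23 = 39

39


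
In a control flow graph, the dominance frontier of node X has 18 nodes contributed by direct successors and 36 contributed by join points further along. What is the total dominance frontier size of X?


DF(X) = direct successor contributions + join point contributions
= 18 + 36 = 54

54


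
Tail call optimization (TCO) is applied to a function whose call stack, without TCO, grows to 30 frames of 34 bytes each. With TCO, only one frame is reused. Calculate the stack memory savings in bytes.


Without TCO: 30 * 34 = 1020 bytes
With TCO: reuse 1 frame = 34 bytes
Savings = 1020 - 34 = 986

986


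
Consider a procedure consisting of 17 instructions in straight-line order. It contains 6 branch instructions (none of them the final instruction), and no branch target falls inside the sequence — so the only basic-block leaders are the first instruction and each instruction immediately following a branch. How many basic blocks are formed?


With no in-sequence branch targets, the leaders are the first instruction plus the instruction after each branch.
Number of basic blocks = branches + 1
= 6 + 1 = 7

7


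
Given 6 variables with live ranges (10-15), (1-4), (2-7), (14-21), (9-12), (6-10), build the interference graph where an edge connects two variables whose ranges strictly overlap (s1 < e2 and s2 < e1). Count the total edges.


Check all pairs for overlapping intervals.
Two intervals (s1,e1) and (s2,e2) overlap if s1 < e2 and s2 < e1.
v0 (10-15) vs v1..v5: overlaps v3, v4 -> 2
v1 (1-4) vs v2..v5: overlaps v2 -> 1
v2 (2-7) vs v3..v5: overlaps v5 -> 1
v3 (14-21) vs v4..v5: overlaps none -> 0
v4 (9-12) vs v5: overlaps v5 -> 1
Total overlapping pairs = 2 + 1 + 1 + 0 + 1 = 5

5


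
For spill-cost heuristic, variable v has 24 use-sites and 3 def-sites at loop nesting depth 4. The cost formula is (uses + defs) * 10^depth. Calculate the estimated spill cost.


uses + defs = 24 + 3 = 27
10^4 = 10000
Spill cost = 27 * 10000 = 270000

270000


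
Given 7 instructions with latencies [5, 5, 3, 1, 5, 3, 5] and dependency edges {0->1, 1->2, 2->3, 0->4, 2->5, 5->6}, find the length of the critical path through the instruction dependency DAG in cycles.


Compute longest path through dependency graph: dist(Ik) = max over predecessors of dist + latency(Ik).
dist(I0) = latency 5 = 5
dist(I1) = dist(I0) + 5 = 5 + 5 = 10
dist(I2) = dist(I1) + 3 = 10 + 3 = 13
dist(I3) = dist(I2) + 1 = 13 + 1 = 14
dist(I4) = dist(I0) + 5 = 5 + 5 = 10
dist(I5) = dist(I2) + 3 = 13 + 3 = 16
dist(I6) = dist(I5) + 5 = 16 + 5 = 21
Critical path = max dist = 21

21


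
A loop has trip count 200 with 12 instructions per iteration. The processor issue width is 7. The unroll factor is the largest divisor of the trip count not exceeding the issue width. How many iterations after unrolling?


Largest divisor of 200 <= 7 is 5
New iterations = 200 / 5 = 40

40


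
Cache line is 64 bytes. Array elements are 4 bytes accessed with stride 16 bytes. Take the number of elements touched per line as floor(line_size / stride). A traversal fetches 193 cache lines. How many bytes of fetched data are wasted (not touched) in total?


Elements per line = floor(64 / 16) = 4
Bytes used per line = 4 * 4 = 16
Wasted per line = 64 - 16 = 48
Total wasted = 48 * 193 = 9264

9264


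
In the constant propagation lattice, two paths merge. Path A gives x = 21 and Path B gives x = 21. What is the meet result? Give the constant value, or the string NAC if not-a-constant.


Meet operation: if both paths give the same constant, result is that constant; if they differ, result is NAC (not-a-constant).
Path A: 21, Path B: 21 -> equal
Result: constant -> 21

21


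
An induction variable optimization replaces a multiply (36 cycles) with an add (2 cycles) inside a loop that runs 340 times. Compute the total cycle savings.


Per-iteration saving = 36 - 2 = 34
Total saved = 340 * 34 = 11560

11560


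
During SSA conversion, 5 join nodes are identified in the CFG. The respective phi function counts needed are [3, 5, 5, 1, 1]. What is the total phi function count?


Total phi functions = sum of phi functions at each join node
= 3 + 5 + 5 + 1 + 1 = 15

15


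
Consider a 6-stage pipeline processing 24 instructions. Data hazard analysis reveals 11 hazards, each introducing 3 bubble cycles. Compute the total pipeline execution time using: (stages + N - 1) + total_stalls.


Base cycles = 6 + 24 - 1 = 29
Total stalls = 11 * 3 = 33
Total = 29 + 33 = 62

62


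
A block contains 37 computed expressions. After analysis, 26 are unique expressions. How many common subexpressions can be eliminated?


CSE count = total expressions - unique expressions
= 37 - 26 = 11

11


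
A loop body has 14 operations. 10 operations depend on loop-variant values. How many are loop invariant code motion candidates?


Invariant candidates = total - loop-dependent
= 14 - 10 = 4

4


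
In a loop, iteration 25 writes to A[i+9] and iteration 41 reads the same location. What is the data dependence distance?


Distance = read iteration - write iteration
= 41 - 25 = 16

16


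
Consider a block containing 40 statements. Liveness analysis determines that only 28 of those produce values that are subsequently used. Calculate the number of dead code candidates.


Dead code = total statements - live definitions
= 40 - 28 = 12

12


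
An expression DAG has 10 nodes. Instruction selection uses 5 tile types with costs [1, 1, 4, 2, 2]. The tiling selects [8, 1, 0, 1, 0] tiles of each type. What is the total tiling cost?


Total cost = sum(count_i * cost_i)
= 8*1 + 1*1 + 0*4 + 1*2 + 0*2
= 11

11


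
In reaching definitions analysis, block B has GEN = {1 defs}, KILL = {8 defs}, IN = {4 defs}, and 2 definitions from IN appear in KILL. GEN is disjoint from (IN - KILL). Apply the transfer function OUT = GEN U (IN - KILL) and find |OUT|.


IN - KILL: 4 - 2 = 2 surviving definitions
OUT = GEN + surviving = 1 + 2 = 3

3


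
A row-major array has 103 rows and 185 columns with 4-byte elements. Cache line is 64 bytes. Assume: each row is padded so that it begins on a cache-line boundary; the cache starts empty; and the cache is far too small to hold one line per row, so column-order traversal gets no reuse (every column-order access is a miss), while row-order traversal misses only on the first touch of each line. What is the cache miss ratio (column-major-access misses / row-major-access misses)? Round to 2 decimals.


Each row occupies 185 * 4 = 740 bytes and starts on a line boundary, so it spans ceil(740 / 64) = 12 cache lines.
Row-major traversal misses (one per line touched): 103 * ceil(185 * 4 / 64) = 1236
Column-major traversal misses (no reuse, every access misses): 103 * 185 = 19055
Ratio = 19055 / 1236 = 15.42

15.42


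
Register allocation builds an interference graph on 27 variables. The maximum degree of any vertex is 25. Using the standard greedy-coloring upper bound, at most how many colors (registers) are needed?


Greedy coloring never needs more than (max_degree + 1) colors: when coloring a vertex, at most max_degree neighbors are already colored.
Upper bound = 25 + 1 = 26

26


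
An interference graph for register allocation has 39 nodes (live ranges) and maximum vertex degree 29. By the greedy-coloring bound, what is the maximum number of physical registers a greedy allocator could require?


Greedy coloring never needs more than (max_degree + 1) colors: when coloring a vertex, at most max_degree neighbors are already colored.
Upper bound = 29 + 1 = 30

30


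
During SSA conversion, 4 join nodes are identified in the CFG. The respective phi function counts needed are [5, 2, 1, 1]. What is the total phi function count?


Total phi functions = sum of phi functions at each join node
= 5 + 2 + 1 + 1 = 9

9


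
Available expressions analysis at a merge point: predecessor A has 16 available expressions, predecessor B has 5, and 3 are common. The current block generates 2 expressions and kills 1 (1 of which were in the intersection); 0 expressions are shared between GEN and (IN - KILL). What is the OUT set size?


IN = intersection of predecessors = 3
IN - KILL = 3 - 1 = 2
|OUT| = |GEN| + |IN - KILL| - |GEN ∩ (IN - KILL)| = 2 + 2 - 0 = 4

4


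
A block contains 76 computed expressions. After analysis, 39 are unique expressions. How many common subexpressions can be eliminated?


CSE count = total expressions - unique expressions
= 76 - 39 = 37

37


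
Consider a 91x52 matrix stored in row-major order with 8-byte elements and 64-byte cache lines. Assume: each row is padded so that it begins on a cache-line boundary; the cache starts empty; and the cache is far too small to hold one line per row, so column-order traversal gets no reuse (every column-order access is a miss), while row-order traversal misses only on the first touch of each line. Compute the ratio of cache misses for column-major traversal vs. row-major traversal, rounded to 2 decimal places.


Each row occupies 52 * 8 = 416 bytes and starts on a line boundary, so it spans ceil(416 / 64) = 7 cache lines.
Row-major traversal misses (one per line touched): 91 * ceil(52 * 8 / 64) = 637
Column-major traversal misses (no reuse, every access misses): 91 * 52 = 4732
Ratio = 4732 / 637 = 7.43

7.43
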